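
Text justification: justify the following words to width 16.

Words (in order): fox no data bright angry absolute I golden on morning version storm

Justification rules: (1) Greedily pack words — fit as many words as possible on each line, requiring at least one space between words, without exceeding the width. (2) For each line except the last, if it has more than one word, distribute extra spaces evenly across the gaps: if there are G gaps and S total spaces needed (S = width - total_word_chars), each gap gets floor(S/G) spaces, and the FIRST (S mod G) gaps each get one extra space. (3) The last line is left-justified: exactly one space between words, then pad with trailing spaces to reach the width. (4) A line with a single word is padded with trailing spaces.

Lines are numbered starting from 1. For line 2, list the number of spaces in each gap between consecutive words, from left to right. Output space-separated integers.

Answer: 5

Derivation:
Line 1: ['fox', 'no', 'data'] (min_width=11, slack=5)
Line 2: ['bright', 'angry'] (min_width=12, slack=4)
Line 3: ['absolute', 'I'] (min_width=10, slack=6)
Line 4: ['golden', 'on'] (min_width=9, slack=7)
Line 5: ['morning', 'version'] (min_width=15, slack=1)
Line 6: ['storm'] (min_width=5, slack=11)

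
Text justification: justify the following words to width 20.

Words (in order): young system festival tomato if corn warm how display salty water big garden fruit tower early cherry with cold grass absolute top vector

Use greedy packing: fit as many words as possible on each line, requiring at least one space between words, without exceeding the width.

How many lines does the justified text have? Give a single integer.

Answer: 8

Derivation:
Line 1: ['young', 'system'] (min_width=12, slack=8)
Line 2: ['festival', 'tomato', 'if'] (min_width=18, slack=2)
Line 3: ['corn', 'warm', 'how'] (min_width=13, slack=7)
Line 4: ['display', 'salty', 'water'] (min_width=19, slack=1)
Line 5: ['big', 'garden', 'fruit'] (min_width=16, slack=4)
Line 6: ['tower', 'early', 'cherry'] (min_width=18, slack=2)
Line 7: ['with', 'cold', 'grass'] (min_width=15, slack=5)
Line 8: ['absolute', 'top', 'vector'] (min_width=19, slack=1)
Total lines: 8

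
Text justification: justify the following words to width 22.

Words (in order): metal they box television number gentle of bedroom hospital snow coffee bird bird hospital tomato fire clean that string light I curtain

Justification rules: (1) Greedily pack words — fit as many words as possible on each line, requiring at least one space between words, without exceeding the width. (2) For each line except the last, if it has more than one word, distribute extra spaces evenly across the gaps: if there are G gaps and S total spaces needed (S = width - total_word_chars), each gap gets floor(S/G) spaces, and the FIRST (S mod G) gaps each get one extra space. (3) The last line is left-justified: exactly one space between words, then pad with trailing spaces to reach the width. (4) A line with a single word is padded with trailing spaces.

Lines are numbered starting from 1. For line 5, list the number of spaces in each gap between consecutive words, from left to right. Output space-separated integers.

Line 1: ['metal', 'they', 'box'] (min_width=14, slack=8)
Line 2: ['television', 'number'] (min_width=17, slack=5)
Line 3: ['gentle', 'of', 'bedroom'] (min_width=17, slack=5)
Line 4: ['hospital', 'snow', 'coffee'] (min_width=20, slack=2)
Line 5: ['bird', 'bird', 'hospital'] (min_width=18, slack=4)
Line 6: ['tomato', 'fire', 'clean', 'that'] (min_width=22, slack=0)
Line 7: ['string', 'light', 'I', 'curtain'] (min_width=22, slack=0)

Answer: 3 3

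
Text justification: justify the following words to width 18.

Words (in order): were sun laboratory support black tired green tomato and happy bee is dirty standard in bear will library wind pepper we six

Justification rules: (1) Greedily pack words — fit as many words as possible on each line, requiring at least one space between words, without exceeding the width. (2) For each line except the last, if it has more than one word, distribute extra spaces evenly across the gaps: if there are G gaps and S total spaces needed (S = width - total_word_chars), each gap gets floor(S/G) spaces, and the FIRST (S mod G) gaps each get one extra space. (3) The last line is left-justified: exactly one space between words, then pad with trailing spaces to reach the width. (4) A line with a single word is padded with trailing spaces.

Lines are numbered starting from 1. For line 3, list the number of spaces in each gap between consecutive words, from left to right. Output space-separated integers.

Answer: 2 1

Derivation:
Line 1: ['were', 'sun'] (min_width=8, slack=10)
Line 2: ['laboratory', 'support'] (min_width=18, slack=0)
Line 3: ['black', 'tired', 'green'] (min_width=17, slack=1)
Line 4: ['tomato', 'and', 'happy'] (min_width=16, slack=2)
Line 5: ['bee', 'is', 'dirty'] (min_width=12, slack=6)
Line 6: ['standard', 'in', 'bear'] (min_width=16, slack=2)
Line 7: ['will', 'library', 'wind'] (min_width=17, slack=1)
Line 8: ['pepper', 'we', 'six'] (min_width=13, slack=5)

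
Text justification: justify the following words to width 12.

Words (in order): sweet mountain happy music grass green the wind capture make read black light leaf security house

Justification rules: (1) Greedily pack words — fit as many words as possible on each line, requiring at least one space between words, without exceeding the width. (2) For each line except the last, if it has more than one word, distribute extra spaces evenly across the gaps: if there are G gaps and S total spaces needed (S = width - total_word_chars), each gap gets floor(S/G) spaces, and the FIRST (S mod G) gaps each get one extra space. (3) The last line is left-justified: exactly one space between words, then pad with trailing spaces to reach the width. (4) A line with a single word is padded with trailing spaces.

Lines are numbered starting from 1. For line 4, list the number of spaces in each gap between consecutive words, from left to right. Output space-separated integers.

Line 1: ['sweet'] (min_width=5, slack=7)
Line 2: ['mountain'] (min_width=8, slack=4)
Line 3: ['happy', 'music'] (min_width=11, slack=1)
Line 4: ['grass', 'green'] (min_width=11, slack=1)
Line 5: ['the', 'wind'] (min_width=8, slack=4)
Line 6: ['capture', 'make'] (min_width=12, slack=0)
Line 7: ['read', 'black'] (min_width=10, slack=2)
Line 8: ['light', 'leaf'] (min_width=10, slack=2)
Line 9: ['security'] (min_width=8, slack=4)
Line 10: ['house'] (min_width=5, slack=7)

Answer: 2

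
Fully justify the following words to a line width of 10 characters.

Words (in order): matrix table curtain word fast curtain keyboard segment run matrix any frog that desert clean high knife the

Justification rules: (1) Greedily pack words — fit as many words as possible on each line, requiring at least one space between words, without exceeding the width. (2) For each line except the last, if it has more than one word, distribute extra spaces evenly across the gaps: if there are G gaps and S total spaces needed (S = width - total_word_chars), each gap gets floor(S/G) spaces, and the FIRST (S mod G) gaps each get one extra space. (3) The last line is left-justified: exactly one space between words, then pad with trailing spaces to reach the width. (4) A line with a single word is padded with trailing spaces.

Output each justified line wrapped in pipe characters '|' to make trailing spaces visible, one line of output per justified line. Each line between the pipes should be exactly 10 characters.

Answer: |matrix    |
|table     |
|curtain   |
|word  fast|
|curtain   |
|keyboard  |
|segment   |
|run matrix|
|any   frog|
|that      |
|desert    |
|clean high|
|knife the |

Derivation:
Line 1: ['matrix'] (min_width=6, slack=4)
Line 2: ['table'] (min_width=5, slack=5)
Line 3: ['curtain'] (min_width=7, slack=3)
Line 4: ['word', 'fast'] (min_width=9, slack=1)
Line 5: ['curtain'] (min_width=7, slack=3)
Line 6: ['keyboard'] (min_width=8, slack=2)
Line 7: ['segment'] (min_width=7, slack=3)
Line 8: ['run', 'matrix'] (min_width=10, slack=0)
Line 9: ['any', 'frog'] (min_width=8, slack=2)
Line 10: ['that'] (min_width=4, slack=6)
Line 11: ['desert'] (min_width=6, slack=4)
Line 12: ['clean', 'high'] (min_width=10, slack=0)
Line 13: ['knife', 'the'] (min_width=9, slack=1)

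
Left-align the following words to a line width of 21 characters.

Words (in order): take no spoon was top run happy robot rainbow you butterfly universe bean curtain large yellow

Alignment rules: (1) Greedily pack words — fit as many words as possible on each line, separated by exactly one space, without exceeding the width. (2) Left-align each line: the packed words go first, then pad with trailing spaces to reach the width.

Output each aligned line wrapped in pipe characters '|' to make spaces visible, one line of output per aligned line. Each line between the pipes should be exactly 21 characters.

Answer: |take no spoon was top|
|run happy robot      |
|rainbow you butterfly|
|universe bean curtain|
|large yellow         |

Derivation:
Line 1: ['take', 'no', 'spoon', 'was', 'top'] (min_width=21, slack=0)
Line 2: ['run', 'happy', 'robot'] (min_width=15, slack=6)
Line 3: ['rainbow', 'you', 'butterfly'] (min_width=21, slack=0)
Line 4: ['universe', 'bean', 'curtain'] (min_width=21, slack=0)
Line 5: ['large', 'yellow'] (min_width=12, slack=9)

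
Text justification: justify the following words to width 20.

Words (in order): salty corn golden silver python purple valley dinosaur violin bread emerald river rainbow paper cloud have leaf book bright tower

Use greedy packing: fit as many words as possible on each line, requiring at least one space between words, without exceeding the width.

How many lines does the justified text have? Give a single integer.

Line 1: ['salty', 'corn', 'golden'] (min_width=17, slack=3)
Line 2: ['silver', 'python', 'purple'] (min_width=20, slack=0)
Line 3: ['valley', 'dinosaur'] (min_width=15, slack=5)
Line 4: ['violin', 'bread', 'emerald'] (min_width=20, slack=0)
Line 5: ['river', 'rainbow', 'paper'] (min_width=19, slack=1)
Line 6: ['cloud', 'have', 'leaf', 'book'] (min_width=20, slack=0)
Line 7: ['bright', 'tower'] (min_width=12, slack=8)
Total lines: 7

Answer: 7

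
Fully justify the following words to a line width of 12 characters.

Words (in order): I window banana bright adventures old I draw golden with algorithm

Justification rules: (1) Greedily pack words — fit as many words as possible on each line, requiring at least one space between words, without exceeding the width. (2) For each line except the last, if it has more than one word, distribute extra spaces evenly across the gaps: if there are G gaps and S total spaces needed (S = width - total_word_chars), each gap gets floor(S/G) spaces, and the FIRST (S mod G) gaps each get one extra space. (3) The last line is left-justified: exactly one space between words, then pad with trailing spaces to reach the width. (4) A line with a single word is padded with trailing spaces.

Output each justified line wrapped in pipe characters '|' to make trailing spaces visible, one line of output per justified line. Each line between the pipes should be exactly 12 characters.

Answer: |I     window|
|banana      |
|bright      |
|adventures  |
|old  I  draw|
|golden  with|
|algorithm   |

Derivation:
Line 1: ['I', 'window'] (min_width=8, slack=4)
Line 2: ['banana'] (min_width=6, slack=6)
Line 3: ['bright'] (min_width=6, slack=6)
Line 4: ['adventures'] (min_width=10, slack=2)
Line 5: ['old', 'I', 'draw'] (min_width=10, slack=2)
Line 6: ['golden', 'with'] (min_width=11, slack=1)
Line 7: ['algorithm'] (min_width=9, slack=3)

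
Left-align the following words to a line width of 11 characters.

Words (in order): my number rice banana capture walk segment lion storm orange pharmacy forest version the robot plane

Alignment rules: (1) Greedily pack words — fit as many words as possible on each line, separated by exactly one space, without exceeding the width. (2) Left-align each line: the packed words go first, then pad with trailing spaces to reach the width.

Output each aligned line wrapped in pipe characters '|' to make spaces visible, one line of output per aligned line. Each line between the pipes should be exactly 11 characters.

Line 1: ['my', 'number'] (min_width=9, slack=2)
Line 2: ['rice', 'banana'] (min_width=11, slack=0)
Line 3: ['capture'] (min_width=7, slack=4)
Line 4: ['walk'] (min_width=4, slack=7)
Line 5: ['segment'] (min_width=7, slack=4)
Line 6: ['lion', 'storm'] (min_width=10, slack=1)
Line 7: ['orange'] (min_width=6, slack=5)
Line 8: ['pharmacy'] (min_width=8, slack=3)
Line 9: ['forest'] (min_width=6, slack=5)
Line 10: ['version', 'the'] (min_width=11, slack=0)
Line 11: ['robot', 'plane'] (min_width=11, slack=0)

Answer: |my number  |
|rice banana|
|capture    |
|walk       |
|segment    |
|lion storm |
|orange     |
|pharmacy   |
|forest     |
|version the|
|robot plane|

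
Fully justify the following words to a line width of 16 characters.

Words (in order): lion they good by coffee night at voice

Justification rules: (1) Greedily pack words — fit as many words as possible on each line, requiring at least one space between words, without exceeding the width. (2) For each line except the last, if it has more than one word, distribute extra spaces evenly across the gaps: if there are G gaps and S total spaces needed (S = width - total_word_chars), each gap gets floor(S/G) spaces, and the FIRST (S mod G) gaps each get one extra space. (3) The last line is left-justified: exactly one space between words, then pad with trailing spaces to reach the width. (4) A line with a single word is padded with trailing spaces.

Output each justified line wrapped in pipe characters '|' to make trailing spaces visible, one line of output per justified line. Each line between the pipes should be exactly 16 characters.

Line 1: ['lion', 'they', 'good'] (min_width=14, slack=2)
Line 2: ['by', 'coffee', 'night'] (min_width=15, slack=1)
Line 3: ['at', 'voice'] (min_width=8, slack=8)

Answer: |lion  they  good|
|by  coffee night|
|at voice        |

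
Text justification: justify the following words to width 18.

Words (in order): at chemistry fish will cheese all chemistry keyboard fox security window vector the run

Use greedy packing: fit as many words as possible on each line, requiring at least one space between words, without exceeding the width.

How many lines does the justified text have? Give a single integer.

Answer: 6

Derivation:
Line 1: ['at', 'chemistry', 'fish'] (min_width=17, slack=1)
Line 2: ['will', 'cheese', 'all'] (min_width=15, slack=3)
Line 3: ['chemistry', 'keyboard'] (min_width=18, slack=0)
Line 4: ['fox', 'security'] (min_width=12, slack=6)
Line 5: ['window', 'vector', 'the'] (min_width=17, slack=1)
Line 6: ['run'] (min_width=3, slack=15)
Total lines: 6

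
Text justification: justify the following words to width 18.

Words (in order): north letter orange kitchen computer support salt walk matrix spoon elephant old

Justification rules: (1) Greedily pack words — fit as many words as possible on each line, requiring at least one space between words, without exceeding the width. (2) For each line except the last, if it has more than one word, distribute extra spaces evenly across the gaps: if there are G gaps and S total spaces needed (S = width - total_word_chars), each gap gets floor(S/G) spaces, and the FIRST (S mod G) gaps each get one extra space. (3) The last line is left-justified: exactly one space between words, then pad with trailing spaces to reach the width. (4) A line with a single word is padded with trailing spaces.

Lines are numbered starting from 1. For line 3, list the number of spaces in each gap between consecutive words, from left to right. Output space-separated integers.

Answer: 3

Derivation:
Line 1: ['north', 'letter'] (min_width=12, slack=6)
Line 2: ['orange', 'kitchen'] (min_width=14, slack=4)
Line 3: ['computer', 'support'] (min_width=16, slack=2)
Line 4: ['salt', 'walk', 'matrix'] (min_width=16, slack=2)
Line 5: ['spoon', 'elephant', 'old'] (min_width=18, slack=0)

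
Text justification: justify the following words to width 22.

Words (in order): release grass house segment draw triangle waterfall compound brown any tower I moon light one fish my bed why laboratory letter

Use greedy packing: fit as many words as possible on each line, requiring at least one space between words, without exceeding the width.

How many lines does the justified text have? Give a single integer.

Answer: 6

Derivation:
Line 1: ['release', 'grass', 'house'] (min_width=19, slack=3)
Line 2: ['segment', 'draw', 'triangle'] (min_width=21, slack=1)
Line 3: ['waterfall', 'compound'] (min_width=18, slack=4)
Line 4: ['brown', 'any', 'tower', 'I', 'moon'] (min_width=22, slack=0)
Line 5: ['light', 'one', 'fish', 'my', 'bed'] (min_width=21, slack=1)
Line 6: ['why', 'laboratory', 'letter'] (min_width=21, slack=1)
Total lines: 6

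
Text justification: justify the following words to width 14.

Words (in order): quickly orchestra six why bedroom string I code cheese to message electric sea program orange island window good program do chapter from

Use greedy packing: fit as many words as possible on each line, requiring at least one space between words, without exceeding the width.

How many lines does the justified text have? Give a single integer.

Line 1: ['quickly'] (min_width=7, slack=7)
Line 2: ['orchestra', 'six'] (min_width=13, slack=1)
Line 3: ['why', 'bedroom'] (min_width=11, slack=3)
Line 4: ['string', 'I', 'code'] (min_width=13, slack=1)
Line 5: ['cheese', 'to'] (min_width=9, slack=5)
Line 6: ['message'] (min_width=7, slack=7)
Line 7: ['electric', 'sea'] (min_width=12, slack=2)
Line 8: ['program', 'orange'] (min_width=14, slack=0)
Line 9: ['island', 'window'] (min_width=13, slack=1)
Line 10: ['good', 'program'] (min_width=12, slack=2)
Line 11: ['do', 'chapter'] (min_width=10, slack=4)
Line 12: ['from'] (min_width=4, slack=10)
Total lines: 12

Answer: 12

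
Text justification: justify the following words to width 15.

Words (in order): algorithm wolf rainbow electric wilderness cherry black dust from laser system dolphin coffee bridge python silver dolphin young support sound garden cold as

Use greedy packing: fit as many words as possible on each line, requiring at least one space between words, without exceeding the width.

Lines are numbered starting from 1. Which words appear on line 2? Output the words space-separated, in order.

Answer: rainbow

Derivation:
Line 1: ['algorithm', 'wolf'] (min_width=14, slack=1)
Line 2: ['rainbow'] (min_width=7, slack=8)
Line 3: ['electric'] (min_width=8, slack=7)
Line 4: ['wilderness'] (min_width=10, slack=5)
Line 5: ['cherry', 'black'] (min_width=12, slack=3)
Line 6: ['dust', 'from', 'laser'] (min_width=15, slack=0)
Line 7: ['system', 'dolphin'] (min_width=14, slack=1)
Line 8: ['coffee', 'bridge'] (min_width=13, slack=2)
Line 9: ['python', 'silver'] (min_width=13, slack=2)
Line 10: ['dolphin', 'young'] (min_width=13, slack=2)
Line 11: ['support', 'sound'] (min_width=13, slack=2)
Line 12: ['garden', 'cold', 'as'] (min_width=14, slack=1)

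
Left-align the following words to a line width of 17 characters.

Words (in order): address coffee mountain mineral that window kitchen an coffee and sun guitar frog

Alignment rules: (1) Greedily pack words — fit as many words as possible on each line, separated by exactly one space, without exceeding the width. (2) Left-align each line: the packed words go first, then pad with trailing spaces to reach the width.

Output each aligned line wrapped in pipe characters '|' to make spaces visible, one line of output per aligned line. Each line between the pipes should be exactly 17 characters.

Line 1: ['address', 'coffee'] (min_width=14, slack=3)
Line 2: ['mountain', 'mineral'] (min_width=16, slack=1)
Line 3: ['that', 'window'] (min_width=11, slack=6)
Line 4: ['kitchen', 'an', 'coffee'] (min_width=17, slack=0)
Line 5: ['and', 'sun', 'guitar'] (min_width=14, slack=3)
Line 6: ['frog'] (min_width=4, slack=13)

Answer: |address coffee   |
|mountain mineral |
|that window      |
|kitchen an coffee|
|and sun guitar   |
|frog             |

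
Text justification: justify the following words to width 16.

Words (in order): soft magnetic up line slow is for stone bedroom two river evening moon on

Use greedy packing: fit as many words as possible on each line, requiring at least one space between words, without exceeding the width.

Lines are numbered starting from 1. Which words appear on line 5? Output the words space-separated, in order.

Answer: evening moon on

Derivation:
Line 1: ['soft', 'magnetic', 'up'] (min_width=16, slack=0)
Line 2: ['line', 'slow', 'is', 'for'] (min_width=16, slack=0)
Line 3: ['stone', 'bedroom'] (min_width=13, slack=3)
Line 4: ['two', 'river'] (min_width=9, slack=7)
Line 5: ['evening', 'moon', 'on'] (min_width=15, slack=1)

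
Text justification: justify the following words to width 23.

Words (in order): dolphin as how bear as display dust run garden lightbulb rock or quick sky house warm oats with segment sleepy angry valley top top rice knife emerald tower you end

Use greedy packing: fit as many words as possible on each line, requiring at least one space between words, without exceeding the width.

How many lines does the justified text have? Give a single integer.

Line 1: ['dolphin', 'as', 'how', 'bear', 'as'] (min_width=22, slack=1)
Line 2: ['display', 'dust', 'run', 'garden'] (min_width=23, slack=0)
Line 3: ['lightbulb', 'rock', 'or', 'quick'] (min_width=23, slack=0)
Line 4: ['sky', 'house', 'warm', 'oats'] (min_width=19, slack=4)
Line 5: ['with', 'segment', 'sleepy'] (min_width=19, slack=4)
Line 6: ['angry', 'valley', 'top', 'top'] (min_width=20, slack=3)
Line 7: ['rice', 'knife', 'emerald'] (min_width=18, slack=5)
Line 8: ['tower', 'you', 'end'] (min_width=13, slack=10)
Total lines: 8

Answer: 8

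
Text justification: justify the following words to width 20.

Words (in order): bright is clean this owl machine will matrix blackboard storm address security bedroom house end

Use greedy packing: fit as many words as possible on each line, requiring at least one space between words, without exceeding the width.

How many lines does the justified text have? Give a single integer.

Line 1: ['bright', 'is', 'clean', 'this'] (min_width=20, slack=0)
Line 2: ['owl', 'machine', 'will'] (min_width=16, slack=4)
Line 3: ['matrix', 'blackboard'] (min_width=17, slack=3)
Line 4: ['storm', 'address'] (min_width=13, slack=7)
Line 5: ['security', 'bedroom'] (min_width=16, slack=4)
Line 6: ['house', 'end'] (min_width=9, slack=11)
Total lines: 6

Answer: 6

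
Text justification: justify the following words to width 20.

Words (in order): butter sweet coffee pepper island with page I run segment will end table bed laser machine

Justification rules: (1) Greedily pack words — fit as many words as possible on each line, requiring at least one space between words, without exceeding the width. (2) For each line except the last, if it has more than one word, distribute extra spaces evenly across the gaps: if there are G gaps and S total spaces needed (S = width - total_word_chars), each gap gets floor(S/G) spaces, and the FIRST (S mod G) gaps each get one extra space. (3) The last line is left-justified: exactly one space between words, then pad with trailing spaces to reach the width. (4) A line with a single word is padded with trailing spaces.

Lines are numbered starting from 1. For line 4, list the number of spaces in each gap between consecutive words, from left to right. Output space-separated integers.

Answer: 2 2 1

Derivation:
Line 1: ['butter', 'sweet', 'coffee'] (min_width=19, slack=1)
Line 2: ['pepper', 'island', 'with'] (min_width=18, slack=2)
Line 3: ['page', 'I', 'run', 'segment'] (min_width=18, slack=2)
Line 4: ['will', 'end', 'table', 'bed'] (min_width=18, slack=2)
Line 5: ['laser', 'machine'] (min_width=13, slack=7)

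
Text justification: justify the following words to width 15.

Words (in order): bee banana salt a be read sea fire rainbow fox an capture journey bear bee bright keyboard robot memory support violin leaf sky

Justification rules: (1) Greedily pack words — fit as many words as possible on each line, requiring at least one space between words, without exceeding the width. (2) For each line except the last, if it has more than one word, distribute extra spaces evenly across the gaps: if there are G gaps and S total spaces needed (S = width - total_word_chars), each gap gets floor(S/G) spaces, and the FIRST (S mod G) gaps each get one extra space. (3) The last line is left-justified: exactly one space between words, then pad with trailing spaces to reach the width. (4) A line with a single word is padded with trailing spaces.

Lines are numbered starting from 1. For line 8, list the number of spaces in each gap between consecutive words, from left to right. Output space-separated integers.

Answer: 2

Derivation:
Line 1: ['bee', 'banana', 'salt'] (min_width=15, slack=0)
Line 2: ['a', 'be', 'read', 'sea'] (min_width=13, slack=2)
Line 3: ['fire', 'rainbow'] (min_width=12, slack=3)
Line 4: ['fox', 'an', 'capture'] (min_width=14, slack=1)
Line 5: ['journey', 'bear'] (min_width=12, slack=3)
Line 6: ['bee', 'bright'] (min_width=10, slack=5)
Line 7: ['keyboard', 'robot'] (min_width=14, slack=1)
Line 8: ['memory', 'support'] (min_width=14, slack=1)
Line 9: ['violin', 'leaf', 'sky'] (min_width=15, slack=0)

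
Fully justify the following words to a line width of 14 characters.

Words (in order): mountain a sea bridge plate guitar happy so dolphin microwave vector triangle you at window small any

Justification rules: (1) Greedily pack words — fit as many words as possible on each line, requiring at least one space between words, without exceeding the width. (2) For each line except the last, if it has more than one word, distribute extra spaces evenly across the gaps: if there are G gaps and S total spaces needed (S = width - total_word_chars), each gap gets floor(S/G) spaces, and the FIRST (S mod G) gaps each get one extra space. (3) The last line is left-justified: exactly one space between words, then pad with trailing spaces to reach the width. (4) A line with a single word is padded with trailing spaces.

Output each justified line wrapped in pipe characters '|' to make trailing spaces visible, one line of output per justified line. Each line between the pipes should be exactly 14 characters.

Answer: |mountain a sea|
|bridge   plate|
|guitar   happy|
|so     dolphin|
|microwave     |
|vector        |
|triangle   you|
|at      window|
|small any     |

Derivation:
Line 1: ['mountain', 'a', 'sea'] (min_width=14, slack=0)
Line 2: ['bridge', 'plate'] (min_width=12, slack=2)
Line 3: ['guitar', 'happy'] (min_width=12, slack=2)
Line 4: ['so', 'dolphin'] (min_width=10, slack=4)
Line 5: ['microwave'] (min_width=9, slack=5)
Line 6: ['vector'] (min_width=6, slack=8)
Line 7: ['triangle', 'you'] (min_width=12, slack=2)
Line 8: ['at', 'window'] (min_width=9, slack=5)
Line 9: ['small', 'any'] (min_width=9, slack=5)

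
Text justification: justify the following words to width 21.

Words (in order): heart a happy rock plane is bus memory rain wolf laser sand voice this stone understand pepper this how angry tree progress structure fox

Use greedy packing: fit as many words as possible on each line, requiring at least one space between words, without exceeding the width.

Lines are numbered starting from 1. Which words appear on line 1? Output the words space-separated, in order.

Answer: heart a happy rock

Derivation:
Line 1: ['heart', 'a', 'happy', 'rock'] (min_width=18, slack=3)
Line 2: ['plane', 'is', 'bus', 'memory'] (min_width=19, slack=2)
Line 3: ['rain', 'wolf', 'laser', 'sand'] (min_width=20, slack=1)
Line 4: ['voice', 'this', 'stone'] (min_width=16, slack=5)
Line 5: ['understand', 'pepper'] (min_width=17, slack=4)
Line 6: ['this', 'how', 'angry', 'tree'] (min_width=19, slack=2)
Line 7: ['progress', 'structure'] (min_width=18, slack=3)
Line 8: ['fox'] (min_width=3, slack=18)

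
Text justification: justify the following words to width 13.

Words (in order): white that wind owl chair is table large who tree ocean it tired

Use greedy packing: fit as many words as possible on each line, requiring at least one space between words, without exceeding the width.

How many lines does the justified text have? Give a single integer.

Answer: 7

Derivation:
Line 1: ['white', 'that'] (min_width=10, slack=3)
Line 2: ['wind', 'owl'] (min_width=8, slack=5)
Line 3: ['chair', 'is'] (min_width=8, slack=5)
Line 4: ['table', 'large'] (min_width=11, slack=2)
Line 5: ['who', 'tree'] (min_width=8, slack=5)
Line 6: ['ocean', 'it'] (min_width=8, slack=5)
Line 7: ['tired'] (min_width=5, slack=8)
Total lines: 7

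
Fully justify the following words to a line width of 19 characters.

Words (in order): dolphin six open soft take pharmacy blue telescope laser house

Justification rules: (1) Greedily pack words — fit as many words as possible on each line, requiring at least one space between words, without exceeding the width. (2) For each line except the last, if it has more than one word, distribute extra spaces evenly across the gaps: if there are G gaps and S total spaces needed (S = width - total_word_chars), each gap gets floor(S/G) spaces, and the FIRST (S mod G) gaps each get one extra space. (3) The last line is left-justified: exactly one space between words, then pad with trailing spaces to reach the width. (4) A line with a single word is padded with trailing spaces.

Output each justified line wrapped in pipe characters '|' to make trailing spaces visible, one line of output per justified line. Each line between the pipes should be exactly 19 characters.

Answer: |dolphin   six  open|
|soft  take pharmacy|
|blue      telescope|
|laser house        |

Derivation:
Line 1: ['dolphin', 'six', 'open'] (min_width=16, slack=3)
Line 2: ['soft', 'take', 'pharmacy'] (min_width=18, slack=1)
Line 3: ['blue', 'telescope'] (min_width=14, slack=5)
Line 4: ['laser', 'house'] (min_width=11, slack=8)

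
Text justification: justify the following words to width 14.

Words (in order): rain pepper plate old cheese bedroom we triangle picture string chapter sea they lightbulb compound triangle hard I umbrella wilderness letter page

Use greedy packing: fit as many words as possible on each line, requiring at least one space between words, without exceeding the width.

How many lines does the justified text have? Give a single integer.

Line 1: ['rain', 'pepper'] (min_width=11, slack=3)
Line 2: ['plate', 'old'] (min_width=9, slack=5)
Line 3: ['cheese', 'bedroom'] (min_width=14, slack=0)
Line 4: ['we', 'triangle'] (min_width=11, slack=3)
Line 5: ['picture', 'string'] (min_width=14, slack=0)
Line 6: ['chapter', 'sea'] (min_width=11, slack=3)
Line 7: ['they', 'lightbulb'] (min_width=14, slack=0)
Line 8: ['compound'] (min_width=8, slack=6)
Line 9: ['triangle', 'hard'] (min_width=13, slack=1)
Line 10: ['I', 'umbrella'] (min_width=10, slack=4)
Line 11: ['wilderness'] (min_width=10, slack=4)
Line 12: ['letter', 'page'] (min_width=11, slack=3)
Total lines: 12

Answer: 12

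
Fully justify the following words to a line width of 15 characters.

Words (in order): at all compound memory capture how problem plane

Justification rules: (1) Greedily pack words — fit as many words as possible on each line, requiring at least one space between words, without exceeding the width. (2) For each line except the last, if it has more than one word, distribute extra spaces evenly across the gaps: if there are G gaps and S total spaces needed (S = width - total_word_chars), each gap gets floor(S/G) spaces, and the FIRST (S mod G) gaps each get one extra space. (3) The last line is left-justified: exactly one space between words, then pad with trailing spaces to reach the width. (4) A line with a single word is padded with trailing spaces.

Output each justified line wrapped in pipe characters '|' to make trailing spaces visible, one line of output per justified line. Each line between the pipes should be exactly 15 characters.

Answer: |at all compound|
|memory  capture|
|how     problem|
|plane          |

Derivation:
Line 1: ['at', 'all', 'compound'] (min_width=15, slack=0)
Line 2: ['memory', 'capture'] (min_width=14, slack=1)
Line 3: ['how', 'problem'] (min_width=11, slack=4)
Line 4: ['plane'] (min_width=5, slack=10)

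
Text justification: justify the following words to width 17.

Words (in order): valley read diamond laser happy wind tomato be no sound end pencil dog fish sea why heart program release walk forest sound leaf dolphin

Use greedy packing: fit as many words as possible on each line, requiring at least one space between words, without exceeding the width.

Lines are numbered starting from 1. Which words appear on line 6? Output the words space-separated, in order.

Line 1: ['valley', 'read'] (min_width=11, slack=6)
Line 2: ['diamond', 'laser'] (min_width=13, slack=4)
Line 3: ['happy', 'wind', 'tomato'] (min_width=17, slack=0)
Line 4: ['be', 'no', 'sound', 'end'] (min_width=15, slack=2)
Line 5: ['pencil', 'dog', 'fish'] (min_width=15, slack=2)
Line 6: ['sea', 'why', 'heart'] (min_width=13, slack=4)
Line 7: ['program', 'release'] (min_width=15, slack=2)
Line 8: ['walk', 'forest', 'sound'] (min_width=17, slack=0)
Line 9: ['leaf', 'dolphin'] (min_width=12, slack=5)

Answer: sea why heart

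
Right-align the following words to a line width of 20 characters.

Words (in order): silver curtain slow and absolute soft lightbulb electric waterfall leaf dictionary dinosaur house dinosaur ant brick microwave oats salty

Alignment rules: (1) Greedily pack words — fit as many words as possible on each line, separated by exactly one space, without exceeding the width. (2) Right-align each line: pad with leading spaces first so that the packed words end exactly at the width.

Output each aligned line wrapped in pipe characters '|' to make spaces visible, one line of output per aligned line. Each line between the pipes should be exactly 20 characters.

Answer: | silver curtain slow|
|   and absolute soft|
|  lightbulb electric|
|      waterfall leaf|
| dictionary dinosaur|
|  house dinosaur ant|
|brick microwave oats|
|               salty|

Derivation:
Line 1: ['silver', 'curtain', 'slow'] (min_width=19, slack=1)
Line 2: ['and', 'absolute', 'soft'] (min_width=17, slack=3)
Line 3: ['lightbulb', 'electric'] (min_width=18, slack=2)
Line 4: ['waterfall', 'leaf'] (min_width=14, slack=6)
Line 5: ['dictionary', 'dinosaur'] (min_width=19, slack=1)
Line 6: ['house', 'dinosaur', 'ant'] (min_width=18, slack=2)
Line 7: ['brick', 'microwave', 'oats'] (min_width=20, slack=0)
Line 8: ['salty'] (min_width=5, slack=15)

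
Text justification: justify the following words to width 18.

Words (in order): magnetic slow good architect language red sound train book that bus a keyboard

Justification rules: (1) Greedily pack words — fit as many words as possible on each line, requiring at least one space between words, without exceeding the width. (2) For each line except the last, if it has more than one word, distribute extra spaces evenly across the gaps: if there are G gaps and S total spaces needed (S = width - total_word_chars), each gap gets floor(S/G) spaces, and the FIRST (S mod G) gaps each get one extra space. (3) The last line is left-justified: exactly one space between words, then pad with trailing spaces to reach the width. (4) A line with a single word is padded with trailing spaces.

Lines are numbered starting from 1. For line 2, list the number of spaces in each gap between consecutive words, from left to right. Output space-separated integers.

Line 1: ['magnetic', 'slow', 'good'] (min_width=18, slack=0)
Line 2: ['architect', 'language'] (min_width=18, slack=0)
Line 3: ['red', 'sound', 'train'] (min_width=15, slack=3)
Line 4: ['book', 'that', 'bus', 'a'] (min_width=15, slack=3)
Line 5: ['keyboard'] (min_width=8, slack=10)

Answer: 1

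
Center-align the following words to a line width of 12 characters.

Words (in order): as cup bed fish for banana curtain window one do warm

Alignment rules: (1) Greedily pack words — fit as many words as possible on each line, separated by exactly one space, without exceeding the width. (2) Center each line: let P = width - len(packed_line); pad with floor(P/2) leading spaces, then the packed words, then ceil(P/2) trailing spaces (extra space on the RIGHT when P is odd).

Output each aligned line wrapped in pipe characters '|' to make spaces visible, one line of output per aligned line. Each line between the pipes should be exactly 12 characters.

Answer: | as cup bed |
|  fish for  |
|   banana   |
|  curtain   |
| window one |
|  do warm   |

Derivation:
Line 1: ['as', 'cup', 'bed'] (min_width=10, slack=2)
Line 2: ['fish', 'for'] (min_width=8, slack=4)
Line 3: ['banana'] (min_width=6, slack=6)
Line 4: ['curtain'] (min_width=7, slack=5)
Line 5: ['window', 'one'] (min_width=10, slack=2)
Line 6: ['do', 'warm'] (min_width=7, slack=5)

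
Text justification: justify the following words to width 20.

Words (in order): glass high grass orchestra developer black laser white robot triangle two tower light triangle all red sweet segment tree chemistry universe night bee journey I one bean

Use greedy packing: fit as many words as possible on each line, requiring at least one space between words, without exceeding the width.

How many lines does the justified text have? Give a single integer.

Answer: 10

Derivation:
Line 1: ['glass', 'high', 'grass'] (min_width=16, slack=4)
Line 2: ['orchestra', 'developer'] (min_width=19, slack=1)
Line 3: ['black', 'laser', 'white'] (min_width=17, slack=3)
Line 4: ['robot', 'triangle', 'two'] (min_width=18, slack=2)
Line 5: ['tower', 'light', 'triangle'] (min_width=20, slack=0)
Line 6: ['all', 'red', 'sweet'] (min_width=13, slack=7)
Line 7: ['segment', 'tree'] (min_width=12, slack=8)
Line 8: ['chemistry', 'universe'] (min_width=18, slack=2)
Line 9: ['night', 'bee', 'journey', 'I'] (min_width=19, slack=1)
Line 10: ['one', 'bean'] (min_width=8, slack=12)
Total lines: 10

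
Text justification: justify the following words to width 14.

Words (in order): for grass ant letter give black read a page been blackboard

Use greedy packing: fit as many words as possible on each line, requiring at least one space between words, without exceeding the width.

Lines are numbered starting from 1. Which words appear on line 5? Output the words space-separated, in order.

Line 1: ['for', 'grass', 'ant'] (min_width=13, slack=1)
Line 2: ['letter', 'give'] (min_width=11, slack=3)
Line 3: ['black', 'read', 'a'] (min_width=12, slack=2)
Line 4: ['page', 'been'] (min_width=9, slack=5)
Line 5: ['blackboard'] (min_width=10, slack=4)

Answer: blackboard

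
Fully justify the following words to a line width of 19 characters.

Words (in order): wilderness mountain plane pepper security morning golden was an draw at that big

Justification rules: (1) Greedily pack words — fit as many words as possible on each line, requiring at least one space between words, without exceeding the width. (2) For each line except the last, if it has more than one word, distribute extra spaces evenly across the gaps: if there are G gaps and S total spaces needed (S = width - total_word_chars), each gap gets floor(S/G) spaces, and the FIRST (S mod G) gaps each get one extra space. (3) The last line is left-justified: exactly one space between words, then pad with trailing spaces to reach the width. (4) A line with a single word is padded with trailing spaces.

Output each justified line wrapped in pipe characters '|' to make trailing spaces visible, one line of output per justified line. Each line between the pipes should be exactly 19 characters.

Line 1: ['wilderness', 'mountain'] (min_width=19, slack=0)
Line 2: ['plane', 'pepper'] (min_width=12, slack=7)
Line 3: ['security', 'morning'] (min_width=16, slack=3)
Line 4: ['golden', 'was', 'an', 'draw'] (min_width=18, slack=1)
Line 5: ['at', 'that', 'big'] (min_width=11, slack=8)

Answer: |wilderness mountain|
|plane        pepper|
|security    morning|
|golden  was an draw|
|at that big        |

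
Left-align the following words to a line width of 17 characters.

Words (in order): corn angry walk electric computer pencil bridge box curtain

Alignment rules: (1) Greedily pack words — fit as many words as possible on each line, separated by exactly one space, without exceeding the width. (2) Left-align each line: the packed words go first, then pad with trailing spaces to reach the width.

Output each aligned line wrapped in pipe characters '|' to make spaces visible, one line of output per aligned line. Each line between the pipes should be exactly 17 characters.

Line 1: ['corn', 'angry', 'walk'] (min_width=15, slack=2)
Line 2: ['electric', 'computer'] (min_width=17, slack=0)
Line 3: ['pencil', 'bridge', 'box'] (min_width=17, slack=0)
Line 4: ['curtain'] (min_width=7, slack=10)

Answer: |corn angry walk  |
|electric computer|
|pencil bridge box|
|curtain          |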